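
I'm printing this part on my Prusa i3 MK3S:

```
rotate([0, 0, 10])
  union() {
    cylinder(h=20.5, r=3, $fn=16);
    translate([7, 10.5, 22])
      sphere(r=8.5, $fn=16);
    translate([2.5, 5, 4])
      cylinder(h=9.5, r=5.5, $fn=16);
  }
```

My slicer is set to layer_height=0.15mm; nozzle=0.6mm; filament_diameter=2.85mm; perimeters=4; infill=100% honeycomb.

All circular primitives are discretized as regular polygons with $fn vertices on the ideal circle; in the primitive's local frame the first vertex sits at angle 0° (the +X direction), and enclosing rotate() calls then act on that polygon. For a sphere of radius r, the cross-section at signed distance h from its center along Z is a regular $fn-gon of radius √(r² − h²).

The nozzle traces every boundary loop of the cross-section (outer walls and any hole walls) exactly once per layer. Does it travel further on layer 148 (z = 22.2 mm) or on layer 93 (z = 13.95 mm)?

layer 148 (z = 22.2 mm)

Layer 148 (z = 22.2): the cylinder does not reach this height (z outside [0, 20.5]); the sphere at (7, 10.5): section is a regular 16-gon, circumradius = √(r²−h²) = √(8.5²−0.2²) = 8.498 (perimeter = 2·16·8.498·sin(180°/16) = 53.05 mm); the cylinder at (2.5, 5) is not intersected at this z (z outside [4, 13.5]); Merging all regions: only the r=8.5 sphere at (7, 10.5) is present, so the union is just that shape — boundary = 53.05 mm; (rotated 10° about Z; rotation is an isometry so areas/perimeters/island counts are preserved). So its perimeter = 53.05 mm. Layer 93 (z = 13.95): the cylinder: section is a regular 16-gon, circumradius r=3 (perimeter = 2·16·3.000·sin(180°/16) = 18.73 mm); the r=8.5 sphere at (7, 10.5) contributes a regular 16-gon of circumradius √(8.5²−8.05²) = 2.729 (perimeter = 2·16·2.729·sin(180°/16) = 17.04 mm); the cylinder at (2.5, 5) does not reach this height (z outside [4, 13.5]); Taking the union: the 2 present regions are separate (no shared area or edge), so areas and boundary lengths simply add and each stays a separate island — boundary = 35.77 mm; (whole slice rotated 10° about Z — lengths, areas and connectivity unchanged). So its perimeter = 35.77 mm. Layer 148 is larger (53.05 vs 35.77 mm).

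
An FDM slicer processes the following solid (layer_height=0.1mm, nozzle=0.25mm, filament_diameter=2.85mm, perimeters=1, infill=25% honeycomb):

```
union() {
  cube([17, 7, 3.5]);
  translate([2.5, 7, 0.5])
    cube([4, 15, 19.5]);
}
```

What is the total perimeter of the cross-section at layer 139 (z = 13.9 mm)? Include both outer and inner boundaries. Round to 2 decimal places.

At z = 13.9 mm: the cube is absent (z outside [0, 3.5]); the cube at (2.5, 7) (footprint 4×15) is included at this height (perimeter 38.00 mm); Taking the union: only the 4×15 cube at (2.5, 7) is present, so the union is just that shape — boundary = 38.00 mm. Overall, the cross-section is a single solid region. Total boundary length (outer) = 38.00 mm.

38.00 mm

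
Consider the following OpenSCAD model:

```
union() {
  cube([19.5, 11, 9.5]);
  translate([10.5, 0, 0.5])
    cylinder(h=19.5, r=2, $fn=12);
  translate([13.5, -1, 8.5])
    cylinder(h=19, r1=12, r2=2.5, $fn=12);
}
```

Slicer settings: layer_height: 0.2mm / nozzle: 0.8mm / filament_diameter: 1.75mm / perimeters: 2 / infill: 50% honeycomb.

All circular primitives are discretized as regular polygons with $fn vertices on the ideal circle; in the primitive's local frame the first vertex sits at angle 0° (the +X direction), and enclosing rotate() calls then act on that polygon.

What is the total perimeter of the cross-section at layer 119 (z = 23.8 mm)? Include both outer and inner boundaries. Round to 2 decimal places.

At z = 23.8 mm: the cube is absent (z outside [0, 9.5]); the cylinder at (10.5, 0) does not reach this height (z outside [0.5, 20]); the cone at (13.5, -1) (r1=12→r2=2.5) has section circumradius 4.350 here — a regular 12-gon (perimeter = 2·12·4.350·sin(180°/12) = 27.02 mm); Combining (union): only the cone at (13.5, -1) is present, so the union is just that shape — boundary = 27.02 mm. Overall, the cross-section is a single solid region. Total boundary length (outer) = 27.02 mm.

27.02 mm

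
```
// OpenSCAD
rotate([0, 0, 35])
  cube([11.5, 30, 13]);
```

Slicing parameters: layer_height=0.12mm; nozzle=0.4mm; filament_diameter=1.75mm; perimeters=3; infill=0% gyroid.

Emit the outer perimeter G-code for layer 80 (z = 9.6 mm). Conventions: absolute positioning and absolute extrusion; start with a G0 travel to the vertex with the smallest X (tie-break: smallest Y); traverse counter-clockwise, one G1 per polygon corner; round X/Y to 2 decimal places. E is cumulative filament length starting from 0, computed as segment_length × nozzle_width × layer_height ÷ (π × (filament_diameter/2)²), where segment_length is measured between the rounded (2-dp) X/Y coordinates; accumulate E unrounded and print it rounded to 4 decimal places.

At z = 9.6 mm: the cube is present — its section is the full 11.5×30 rectangle; (rotated 35° about Z; rotation is an isometry so areas/perimeters/island counts are preserved). The outline is a single polygon with 4 vertices. Extrusion per mm of travel: 0.4 × 0.12 / (π × 0.875²) = 0.019956. Accumulating E over each segment gives final E = 1.6563.

G0 X-17.21 Y24.57 Z9.60
G1 X0.00 Y0.00 E0.5986
G1 X9.42 Y6.60 E0.8282
G1 X-7.79 Y31.17 E1.4268
G1 X-17.21 Y24.57 E1.6563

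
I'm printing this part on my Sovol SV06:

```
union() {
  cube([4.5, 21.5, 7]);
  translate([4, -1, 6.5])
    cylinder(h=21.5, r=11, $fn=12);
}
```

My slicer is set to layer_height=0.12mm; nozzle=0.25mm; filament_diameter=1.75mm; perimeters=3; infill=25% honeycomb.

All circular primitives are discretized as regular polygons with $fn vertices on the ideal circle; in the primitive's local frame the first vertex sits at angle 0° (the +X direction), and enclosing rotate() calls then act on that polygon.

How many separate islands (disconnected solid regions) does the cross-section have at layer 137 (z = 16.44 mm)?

At z = 16.44 mm: the cube is not intersected at this z (z outside [0, 7]); the r=11 cylinder at (4, -1) contributes a regular 12-gon of circumradius 11; Taking the union: only the r=11 cylinder at (4, -1) is present, so the union is just that shape — 1 connected region. Overall, the cross-section is a single solid region. Island count = 1.

1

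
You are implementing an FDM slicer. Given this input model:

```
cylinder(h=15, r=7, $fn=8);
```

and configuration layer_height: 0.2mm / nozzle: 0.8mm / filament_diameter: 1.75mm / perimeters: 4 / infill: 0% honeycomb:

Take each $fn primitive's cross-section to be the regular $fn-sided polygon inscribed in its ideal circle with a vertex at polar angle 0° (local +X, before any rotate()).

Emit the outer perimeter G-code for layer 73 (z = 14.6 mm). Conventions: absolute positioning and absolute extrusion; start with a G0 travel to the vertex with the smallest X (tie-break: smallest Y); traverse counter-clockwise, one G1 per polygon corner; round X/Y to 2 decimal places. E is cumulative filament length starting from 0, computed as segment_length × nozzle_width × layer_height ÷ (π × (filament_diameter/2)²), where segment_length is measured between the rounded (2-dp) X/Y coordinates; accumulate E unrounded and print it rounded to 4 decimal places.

At z = 14.6 mm: the r=7 cylinder gives a regular 8-gon of circumradius 7 (constant along its height). The outline is a single polygon with 8 vertices. Extrusion per mm of travel: 0.8 × 0.2 / (π × 0.875²) = 0.066520. Accumulating E over each segment gives final E = 2.8512.

G0 X-7.00 Y0.00 Z14.60
G1 X-4.95 Y-4.95 E0.3564
G1 X0.00 Y-7.00 E0.7128
G1 X4.95 Y-4.95 E1.0692
G1 X7.00 Y0.00 E1.4256
G1 X4.95 Y4.95 E1.7820
G1 X0.00 Y7.00 E2.1384
G1 X-4.95 Y4.95 E2.4948
G1 X-7.00 Y0.00 E2.8512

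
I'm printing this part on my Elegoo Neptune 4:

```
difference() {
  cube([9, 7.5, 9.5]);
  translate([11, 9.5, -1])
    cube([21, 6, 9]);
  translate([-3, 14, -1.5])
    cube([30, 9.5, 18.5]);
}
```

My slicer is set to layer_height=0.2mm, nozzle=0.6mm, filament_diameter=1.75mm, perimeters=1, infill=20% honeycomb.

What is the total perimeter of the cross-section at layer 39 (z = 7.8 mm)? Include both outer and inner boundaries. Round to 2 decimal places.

At z = 7.8 mm: the cube (footprint 9×7.5) is included at this height (perimeter 33.00 mm); the cube at (11, 9.5) (footprint 21×6) is included at this height (perimeter 54.00 mm); the cube at (-3, 14) (footprint 30×9.5) is included at this height (perimeter 79.00 mm); Subtracting the remaining from the first: starting from the 9×7.5 cube, the 21×6 cube at (11, 9.5) misses the remaining region (no effect); the 30×9.5 cube at (-3, 14) misses the remaining region (no effect) — boundary = 33.00 mm. Overall, the cross-section is a single solid region. Total boundary length (outer) = 33.00 mm.

33.00 mm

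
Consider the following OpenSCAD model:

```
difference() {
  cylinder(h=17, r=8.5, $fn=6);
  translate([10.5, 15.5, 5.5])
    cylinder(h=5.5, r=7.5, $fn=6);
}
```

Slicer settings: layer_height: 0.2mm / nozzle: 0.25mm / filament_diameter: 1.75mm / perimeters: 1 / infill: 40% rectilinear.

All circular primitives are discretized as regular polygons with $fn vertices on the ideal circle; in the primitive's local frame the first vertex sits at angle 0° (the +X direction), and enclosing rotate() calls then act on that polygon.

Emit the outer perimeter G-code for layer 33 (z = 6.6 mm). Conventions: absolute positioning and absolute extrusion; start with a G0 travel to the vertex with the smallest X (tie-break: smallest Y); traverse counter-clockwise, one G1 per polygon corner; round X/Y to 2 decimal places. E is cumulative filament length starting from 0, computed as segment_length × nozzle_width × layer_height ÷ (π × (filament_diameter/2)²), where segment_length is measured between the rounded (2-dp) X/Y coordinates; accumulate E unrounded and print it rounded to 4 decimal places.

At z = 6.6 mm: the r=8.5 cylinder contributes a regular 6-gon of circumradius 8.5; the cylinder at (10.5, 15.5): section is a regular 6-gon, circumradius r=7.5; Subtracting the remaining from the first: starting from the r=8.5 cylinder, the r=7.5 cylinder at (10.5, 15.5) misses the remaining region (no effect) — 1 connected region. The outline is a single polygon with 6 vertices. Extrusion per mm of travel: 0.25 × 0.2 / (π × 0.875²) = 0.020788. Accumulating E over each segment gives final E = 1.0601.

G0 X-8.50 Y0.00 Z6.60
G1 X-4.25 Y-7.36 E0.1767
G1 X4.25 Y-7.36 E0.3534
G1 X8.50 Y0.00 E0.5300
G1 X4.25 Y7.36 E0.7067
G1 X-4.25 Y7.36 E0.8834
G1 X-8.50 Y0.00 E1.0601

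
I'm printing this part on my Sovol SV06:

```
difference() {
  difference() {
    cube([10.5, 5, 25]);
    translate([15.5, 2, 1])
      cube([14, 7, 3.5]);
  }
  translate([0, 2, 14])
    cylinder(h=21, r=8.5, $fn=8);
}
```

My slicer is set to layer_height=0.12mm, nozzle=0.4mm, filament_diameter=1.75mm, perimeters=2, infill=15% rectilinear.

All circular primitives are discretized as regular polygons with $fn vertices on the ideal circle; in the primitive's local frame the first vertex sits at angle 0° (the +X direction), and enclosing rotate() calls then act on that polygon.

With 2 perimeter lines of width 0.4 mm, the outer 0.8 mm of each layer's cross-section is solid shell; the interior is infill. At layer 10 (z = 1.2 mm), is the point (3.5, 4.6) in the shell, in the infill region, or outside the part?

At z = 1.2 mm: the cube (footprint 10.5×5) is included at this height; the cube at (15.5, 2) (footprint 14×7) is included at this height; Subtracting the remaining from the first: starting from the 10.5×5 cube, the 14×7 cube at (15.5, 2) misses the remaining region (no effect) — 1 connected region; the cylinder at (0, 2) is absent (z outside [14, 35]); After the difference (first − rest): none of the subtracted shapes is present at this height, so the result so far is unchanged — 1 connected region. Overall, the cross-section is a single solid region. The nearest boundary edge runs (0.00, 5.00)→(10.50, 5.00); distance from the point to it = 0.40 mm. The point is inside the cross-section, 0.40 mm from the nearest boundary — within the 0.8 mm shell band (2 × 0.4).

shell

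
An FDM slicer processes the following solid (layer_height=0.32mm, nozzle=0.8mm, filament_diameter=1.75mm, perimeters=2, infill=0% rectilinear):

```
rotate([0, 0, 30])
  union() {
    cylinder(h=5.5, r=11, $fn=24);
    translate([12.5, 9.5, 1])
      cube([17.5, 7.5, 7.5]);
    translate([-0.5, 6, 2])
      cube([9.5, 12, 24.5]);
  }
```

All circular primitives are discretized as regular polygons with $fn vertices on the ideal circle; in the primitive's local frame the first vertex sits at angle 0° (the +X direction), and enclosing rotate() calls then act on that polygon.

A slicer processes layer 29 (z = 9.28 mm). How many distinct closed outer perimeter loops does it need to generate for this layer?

1

At z = 9.28 mm: the cylinder is absent (z outside [0, 5.5]); the cube at (12.5, 9.5) is not intersected at this z (z outside [1, 8.5]); the 9.5×12 cube at (-0.5, 6) contributes its full rectangle; Merging all regions: only the 9.5×12 cube at (-0.5, 6) is present, so the union is just that shape — 1 connected region; (whole slice rotated 30° about Z — lengths, areas and connectivity unchanged). The result has 1 disconnected region.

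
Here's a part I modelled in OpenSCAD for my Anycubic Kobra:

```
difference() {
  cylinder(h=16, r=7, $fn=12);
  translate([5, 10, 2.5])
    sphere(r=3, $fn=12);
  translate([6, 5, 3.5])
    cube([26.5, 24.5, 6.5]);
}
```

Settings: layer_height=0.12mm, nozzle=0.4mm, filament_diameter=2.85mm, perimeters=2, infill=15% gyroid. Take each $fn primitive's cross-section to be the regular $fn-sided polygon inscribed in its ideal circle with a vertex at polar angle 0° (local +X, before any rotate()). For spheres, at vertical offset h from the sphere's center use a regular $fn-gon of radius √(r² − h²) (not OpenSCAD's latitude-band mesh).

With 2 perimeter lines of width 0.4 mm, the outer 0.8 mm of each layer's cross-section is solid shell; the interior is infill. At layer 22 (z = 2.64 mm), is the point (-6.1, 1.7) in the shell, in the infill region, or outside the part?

At z = 2.64 mm: the r=7 cylinder contributes a regular 12-gon of circumradius 7; the sphere at (5, 10): section is a regular 12-gon, circumradius = √(r²−h²) = √(3²−0.14²) = 2.997; the cube at (6, 5) is not intersected at this z (z outside [3.5, 10]); Subtracting the remaining from the first: starting from the r=7 cylinder, the r=3 sphere at (5, 10) misses the remaining region (no effect) — 1 connected region. Overall, the cross-section is a single solid region. The nearest boundary edge runs (-7.00, 0.00)→(-6.06, 3.50); distance from the point to it = 0.43 mm. The point is inside the cross-section, 0.43 mm from the nearest boundary — within the 0.8 mm shell band (2 × 0.4).

shell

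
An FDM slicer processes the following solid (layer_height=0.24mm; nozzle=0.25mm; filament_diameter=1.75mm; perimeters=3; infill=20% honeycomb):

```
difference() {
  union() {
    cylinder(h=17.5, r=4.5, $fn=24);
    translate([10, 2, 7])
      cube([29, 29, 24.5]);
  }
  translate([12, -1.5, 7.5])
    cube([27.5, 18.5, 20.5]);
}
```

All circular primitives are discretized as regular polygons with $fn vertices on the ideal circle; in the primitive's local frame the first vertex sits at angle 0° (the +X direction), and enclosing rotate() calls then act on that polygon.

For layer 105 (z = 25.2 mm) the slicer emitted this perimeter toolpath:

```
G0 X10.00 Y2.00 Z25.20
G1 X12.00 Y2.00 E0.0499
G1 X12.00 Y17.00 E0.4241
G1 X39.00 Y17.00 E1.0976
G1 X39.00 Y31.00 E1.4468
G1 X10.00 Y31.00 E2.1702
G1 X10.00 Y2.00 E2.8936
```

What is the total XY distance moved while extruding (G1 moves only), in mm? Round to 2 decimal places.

Sum the Euclidean lengths of each G1 segment: total = 116.00 mm.

116.00 mm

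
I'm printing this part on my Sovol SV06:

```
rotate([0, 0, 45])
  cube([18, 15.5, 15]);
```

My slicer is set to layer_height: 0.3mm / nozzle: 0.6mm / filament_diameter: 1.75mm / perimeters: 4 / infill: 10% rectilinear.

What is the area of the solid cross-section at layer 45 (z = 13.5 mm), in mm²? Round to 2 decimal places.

279.00 mm²

At z = 13.5 mm: the 18×15.5 cube contributes its full rectangle (area 279.00 mm²); (whole slice rotated 45° about Z — lengths, areas and connectivity unchanged). Overall, the cross-section is a single solid region. Net area = 279.00 mm².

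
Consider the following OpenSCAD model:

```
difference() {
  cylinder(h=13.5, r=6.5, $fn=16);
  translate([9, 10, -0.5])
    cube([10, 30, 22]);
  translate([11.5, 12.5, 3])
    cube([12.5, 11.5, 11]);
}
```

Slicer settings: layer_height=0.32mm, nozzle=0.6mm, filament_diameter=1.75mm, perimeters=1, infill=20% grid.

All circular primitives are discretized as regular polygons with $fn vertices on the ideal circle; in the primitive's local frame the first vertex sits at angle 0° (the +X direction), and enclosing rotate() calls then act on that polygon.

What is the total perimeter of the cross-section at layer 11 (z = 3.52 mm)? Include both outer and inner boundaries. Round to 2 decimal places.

40.58 mm

At z = 3.52 mm: the r=6.5 cylinder gives a regular 16-gon of circumradius 6.5 (constant along its height) (perimeter = 2·16·6.500·sin(180°/16) = 40.58 mm); the cube at (9, 10) is present — its section is the full 10×30 rectangle (perimeter 80.00 mm); the cube at (11.5, 12.5) is present — its section is the full 12.5×11.5 rectangle (perimeter 48.00 mm); After the difference (first − rest): starting from the r=6.5 cylinder, the 10×30 cube at (9, 10) misses the remaining region (no effect); the 12.5×11.5 cube at (11.5, 12.5) misses the remaining region (no effect) — boundary = 40.58 mm. Overall, the cross-section is a single solid region. Total boundary length (outer) = 40.58 mm.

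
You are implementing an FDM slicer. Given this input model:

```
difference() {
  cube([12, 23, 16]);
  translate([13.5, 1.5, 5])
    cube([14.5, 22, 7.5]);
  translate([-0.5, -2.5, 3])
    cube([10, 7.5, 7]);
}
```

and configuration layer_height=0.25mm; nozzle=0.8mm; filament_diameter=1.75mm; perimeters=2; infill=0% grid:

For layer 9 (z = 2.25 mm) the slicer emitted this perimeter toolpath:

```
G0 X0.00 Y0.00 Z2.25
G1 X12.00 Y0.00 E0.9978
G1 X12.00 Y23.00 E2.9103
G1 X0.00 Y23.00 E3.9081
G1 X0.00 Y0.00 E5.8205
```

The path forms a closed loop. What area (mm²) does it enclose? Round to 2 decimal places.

276.00 mm²

Apply the shoelace formula to the sequence of (X, Y) vertices; enclosed area = 276.00 mm².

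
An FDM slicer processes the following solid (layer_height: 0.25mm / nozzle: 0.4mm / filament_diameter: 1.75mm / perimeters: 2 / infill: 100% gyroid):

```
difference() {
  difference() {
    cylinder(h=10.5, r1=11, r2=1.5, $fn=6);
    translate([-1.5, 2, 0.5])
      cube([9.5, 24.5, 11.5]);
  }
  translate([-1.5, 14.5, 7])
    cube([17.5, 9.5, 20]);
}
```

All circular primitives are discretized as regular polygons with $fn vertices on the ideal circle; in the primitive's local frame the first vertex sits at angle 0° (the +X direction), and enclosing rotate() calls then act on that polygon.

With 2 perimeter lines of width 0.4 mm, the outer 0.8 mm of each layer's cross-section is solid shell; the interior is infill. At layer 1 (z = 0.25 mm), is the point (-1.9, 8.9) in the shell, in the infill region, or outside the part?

shell

At z = 0.25 mm: the cone contributes a regular 6-gon of circumradius 10.774 (interpolated between r1=11 and r2=1.5 at t=0.024); the cube at (-1.5, 2) is not intersected at this z (z outside [0.5, 12]); After the difference (first − rest): none of the subtracted shapes is present at this height, so the cone is unchanged — 1 connected region; the cube at (-1.5, 14.5) does not reach this height (z outside [7, 27]); After the difference (first − rest): none of the subtracted shapes is present at this height, so the result so far is unchanged — 1 connected region. Overall, the cross-section is a single solid region. The nearest boundary edge runs (5.39, 9.33)→(-5.39, 9.33); distance from the point to it = 0.43 mm. The point is inside the cross-section, 0.43 mm from the nearest boundary — within the 0.8 mm shell band (2 × 0.4).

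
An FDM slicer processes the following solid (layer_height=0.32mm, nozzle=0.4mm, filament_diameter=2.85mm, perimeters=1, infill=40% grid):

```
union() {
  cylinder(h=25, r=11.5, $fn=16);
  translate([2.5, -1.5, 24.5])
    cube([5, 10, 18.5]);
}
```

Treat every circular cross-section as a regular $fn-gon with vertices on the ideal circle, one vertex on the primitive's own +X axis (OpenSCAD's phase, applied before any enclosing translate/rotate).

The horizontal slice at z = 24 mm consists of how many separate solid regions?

At z = 24 mm: the r=11.5 cylinder contributes a regular 16-gon of circumradius 11.5; the cube at (2.5, -1.5) is not intersected at this z (z outside [24.5, 43]); Combining (union): only the r=11.5 cylinder is present, so the union is just that shape — 1 connected region. The result has 1 disconnected region.

1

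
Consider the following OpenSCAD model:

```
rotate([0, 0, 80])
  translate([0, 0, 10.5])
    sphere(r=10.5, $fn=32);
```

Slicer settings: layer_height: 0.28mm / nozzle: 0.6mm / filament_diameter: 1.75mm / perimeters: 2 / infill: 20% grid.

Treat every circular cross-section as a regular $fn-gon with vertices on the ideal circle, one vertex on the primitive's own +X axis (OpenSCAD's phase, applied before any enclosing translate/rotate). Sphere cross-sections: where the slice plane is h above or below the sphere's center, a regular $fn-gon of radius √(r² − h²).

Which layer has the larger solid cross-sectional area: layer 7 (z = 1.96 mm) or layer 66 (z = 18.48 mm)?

Layer 7 (z = 1.96): the sphere: section is a regular 32-gon, circumradius = √(r²−h²) = √(10.5²−8.54²) = 6.109 (area = (32/2)·6.109²·sin(360°/32) = 116.49 mm²); (whole slice rotated 80° about Z — lengths, areas and connectivity unchanged). So its area = 116.49 mm². Layer 66 (z = 18.48): the sphere: section is a regular 32-gon, circumradius = √(r²−h²) = √(10.5²−7.98²) = 6.824 (area = (32/2)·6.824²·sin(360°/32) = 145.36 mm²); (whole slice rotated 80° about Z — lengths, areas and connectivity unchanged). So its area = 145.36 mm². Layer 66 is larger (145.36 vs 116.49 mm²).

layer 66 (z = 18.48 mm)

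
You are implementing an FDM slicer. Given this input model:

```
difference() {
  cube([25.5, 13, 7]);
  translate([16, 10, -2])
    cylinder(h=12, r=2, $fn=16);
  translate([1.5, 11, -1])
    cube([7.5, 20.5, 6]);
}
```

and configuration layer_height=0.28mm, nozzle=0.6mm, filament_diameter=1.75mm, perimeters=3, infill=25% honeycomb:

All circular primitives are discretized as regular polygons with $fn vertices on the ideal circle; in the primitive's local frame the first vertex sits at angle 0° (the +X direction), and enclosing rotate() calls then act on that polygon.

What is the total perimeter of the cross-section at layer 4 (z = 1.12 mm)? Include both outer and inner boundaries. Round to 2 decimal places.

At z = 1.12 mm: the cube is present — its section is the full 25.5×13 rectangle (perimeter 77.00 mm); the cylinder at (16, 10): section is a regular 16-gon, circumradius r=2 (perimeter = 2·16·2.000·sin(180°/16) = 12.49 mm); the cube at (1.5, 11) (footprint 7.5×20.5) is included at this height (perimeter 56.00 mm); After the difference (first − rest): starting from the 25.5×13 cube, the r=2 cylinder at (16, 10) lies wholly inside it (removes its full 12.25 mm² and its 12.49 mm outline becomes a hole wall); the 7.5×20.5 cube at (1.5, 11) partially overlaps it — only the 15.00 mm² overlap (of its 153.75 mm²) is removed, clipping the outline — boundary (outer + 1 inner loop) = 93.49 mm. Overall, the cross-section is one region with 1 hole. Total boundary length (outer + inner) = 93.49 mm.

93.49 mm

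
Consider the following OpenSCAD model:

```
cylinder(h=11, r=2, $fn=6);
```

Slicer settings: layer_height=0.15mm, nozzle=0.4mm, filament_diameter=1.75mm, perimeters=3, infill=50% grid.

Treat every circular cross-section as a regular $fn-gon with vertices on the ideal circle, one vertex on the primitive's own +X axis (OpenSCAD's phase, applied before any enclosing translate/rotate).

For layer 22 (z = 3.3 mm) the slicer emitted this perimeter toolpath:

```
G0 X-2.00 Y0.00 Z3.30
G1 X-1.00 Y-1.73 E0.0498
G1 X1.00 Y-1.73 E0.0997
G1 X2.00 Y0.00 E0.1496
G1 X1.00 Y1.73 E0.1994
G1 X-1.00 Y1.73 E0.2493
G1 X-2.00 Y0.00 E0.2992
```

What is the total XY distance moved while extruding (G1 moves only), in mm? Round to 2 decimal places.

11.99 mm

Sum the Euclidean lengths of each G1 segment: total = 11.99 mm.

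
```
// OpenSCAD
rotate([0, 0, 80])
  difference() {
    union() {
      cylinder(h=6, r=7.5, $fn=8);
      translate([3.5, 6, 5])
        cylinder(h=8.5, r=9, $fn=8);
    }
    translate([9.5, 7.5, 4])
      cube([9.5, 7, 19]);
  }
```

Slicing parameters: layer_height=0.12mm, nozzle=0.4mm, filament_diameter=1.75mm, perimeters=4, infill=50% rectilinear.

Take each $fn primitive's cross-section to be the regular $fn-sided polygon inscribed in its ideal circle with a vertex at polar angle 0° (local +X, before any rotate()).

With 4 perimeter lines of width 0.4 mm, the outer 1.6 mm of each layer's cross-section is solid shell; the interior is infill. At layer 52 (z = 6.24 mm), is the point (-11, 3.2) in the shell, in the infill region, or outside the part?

At z = 6.24 mm: the cylinder does not reach this height (z outside [0, 6]); the r=9 cylinder at (3.5, 6) gives a regular 8-gon of circumradius 9 (constant along its height); Combining (union): only the r=9 cylinder at (3.5, 6) is present, so the union is just that shape — 1 connected region; the cube at (9.5, 7.5) (footprint 9.5×7) is included at this height; Subtracting the remaining from the first: starting from that combined region, the 9.5×7 cube at (9.5, 7.5) partially overlaps it — only the 6.70 mm² overlap (of its 66.50 mm²) is removed, clipping the outline — 1 connected region; (whole slice rotated 80° about Z — lengths, areas and connectivity unchanged). Overall, the cross-section is a single solid region. Undo the 80° rotation: the query point maps to (1.241, 11.389) in the un-rotated model frame. The nearest boundary edge runs (-2.86, 12.36)→(3.50, 15.00); distance from the point to it = 2.47 mm. The point is inside the cross-section and 2.47 mm from the nearest boundary — more than the 1.6 mm shell width (4 × 0.4), so it's in the infill interior.

infill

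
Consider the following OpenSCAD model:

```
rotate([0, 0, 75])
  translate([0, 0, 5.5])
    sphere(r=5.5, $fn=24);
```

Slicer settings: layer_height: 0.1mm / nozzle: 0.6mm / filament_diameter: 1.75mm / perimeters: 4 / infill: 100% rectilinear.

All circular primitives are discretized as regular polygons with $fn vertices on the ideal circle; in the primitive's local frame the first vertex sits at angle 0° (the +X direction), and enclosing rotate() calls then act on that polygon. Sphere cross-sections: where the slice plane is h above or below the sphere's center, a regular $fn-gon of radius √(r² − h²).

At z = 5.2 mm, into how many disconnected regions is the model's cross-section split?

1

At z = 5.2 mm: the sphere: section is a regular 24-gon, circumradius = √(r²−h²) = √(5.5²−0.3²) = 5.492; (rotated 75° about Z; rotation is an isometry so areas/perimeters/island counts are preserved). The result has 1 disconnected region.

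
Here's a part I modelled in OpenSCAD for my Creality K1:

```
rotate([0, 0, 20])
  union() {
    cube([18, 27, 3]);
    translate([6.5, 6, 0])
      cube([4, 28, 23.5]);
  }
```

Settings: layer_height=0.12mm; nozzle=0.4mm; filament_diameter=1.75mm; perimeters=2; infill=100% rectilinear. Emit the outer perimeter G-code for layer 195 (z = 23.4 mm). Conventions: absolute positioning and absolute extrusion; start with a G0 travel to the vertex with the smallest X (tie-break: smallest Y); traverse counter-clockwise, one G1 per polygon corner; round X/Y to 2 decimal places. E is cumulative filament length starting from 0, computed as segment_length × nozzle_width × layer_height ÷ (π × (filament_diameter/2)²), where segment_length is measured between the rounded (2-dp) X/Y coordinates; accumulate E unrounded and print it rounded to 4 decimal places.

G0 X-5.52 Y34.17 Z23.40
G1 X4.06 Y7.86 E0.5588
G1 X7.81 Y9.23 E0.6384
G1 X-1.76 Y35.54 E1.1971
G1 X-5.52 Y34.17 E1.2770

At z = 23.4 mm: the cube is absent (z outside [0, 3]); the cube at (6.5, 6) is present — its section is the full 4×28 rectangle; Merging all regions: only the 4×28 cube at (6.5, 6) is present, so the union is just that shape — 1 connected region; (whole slice rotated 20° about Z — lengths, areas and connectivity unchanged). The outline is a single polygon with 4 vertices. Extrusion per mm of travel: 0.4 × 0.12 / (π × 0.875²) = 0.019956. Accumulating E over each segment gives final E = 1.2770.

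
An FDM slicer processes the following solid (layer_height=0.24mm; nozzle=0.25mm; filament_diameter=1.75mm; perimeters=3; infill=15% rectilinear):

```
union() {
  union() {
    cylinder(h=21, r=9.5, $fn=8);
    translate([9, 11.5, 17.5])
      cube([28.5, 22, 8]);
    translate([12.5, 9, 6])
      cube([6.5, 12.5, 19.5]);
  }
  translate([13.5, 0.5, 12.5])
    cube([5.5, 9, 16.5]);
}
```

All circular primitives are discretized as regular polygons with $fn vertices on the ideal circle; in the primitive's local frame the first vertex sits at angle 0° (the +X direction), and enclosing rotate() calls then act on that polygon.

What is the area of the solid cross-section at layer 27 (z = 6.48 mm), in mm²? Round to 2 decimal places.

At z = 6.48 mm: the cylinder: section is a regular 8-gon, circumradius r=9.5 (area = (8/2)·9.500²·sin(360°/8) = 255.27 mm²); the cube at (9, 11.5) is absent (z outside [17.5, 25.5]); the cube at (12.5, 9) is present — its section is the full 6.5×12.5 rectangle (area 81.25 mm²); Combining (union): the 2 present regions are separate (no shared area or edge), so areas and boundary lengths simply add and each stays a separate island — area = 336.52 mm²; the cube at (13.5, 0.5) is not intersected at this z (z outside [12.5, 29]); Combining (union): only the result so far is present, so the union is just that shape — area = 336.52 mm². Overall, the cross-section has 2 separate islands. Net area = 336.52 mm².

336.52 mm²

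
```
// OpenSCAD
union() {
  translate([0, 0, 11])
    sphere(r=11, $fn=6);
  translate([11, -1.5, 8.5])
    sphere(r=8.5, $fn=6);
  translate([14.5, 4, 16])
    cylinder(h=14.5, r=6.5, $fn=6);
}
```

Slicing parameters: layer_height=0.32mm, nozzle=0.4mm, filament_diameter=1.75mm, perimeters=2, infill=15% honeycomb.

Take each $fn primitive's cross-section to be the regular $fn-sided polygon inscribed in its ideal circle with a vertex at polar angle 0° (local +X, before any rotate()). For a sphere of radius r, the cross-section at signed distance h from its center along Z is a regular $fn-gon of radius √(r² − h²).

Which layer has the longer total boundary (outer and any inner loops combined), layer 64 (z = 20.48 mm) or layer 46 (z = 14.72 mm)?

layer 46 (z = 14.72 mm)

Layer 64 (z = 20.48): the r=11 sphere contributes a regular 6-gon of circumradius √(11²−9.48²) = 5.579 (perimeter = 2·6·5.579·sin(180°/6) = 33.48 mm); the sphere at (11, -1.5) does not reach this height (|z−center|=11.980 > r=8.5); the cylinder at (14.5, 4): section is a regular 6-gon, circumradius r=6.5 (perimeter = 2·6·6.500·sin(180°/6) = 39.00 mm); Merging all regions: the 2 present regions are separate (no shared area or edge), so areas and boundary lengths simply add and each stays a separate island — boundary = 72.48 mm. So its perimeter = 72.48 mm. Layer 46 (z = 14.72): the sphere: section is a regular 6-gon, circumradius = √(r²−h²) = √(11²−3.72²) = 10.352 (perimeter = 2·6·10.352·sin(180°/6) = 62.11 mm); the r=8.5 sphere at (11, -1.5) contributes a regular 6-gon of circumradius √(8.5²−6.22²) = 5.793 (perimeter = 2·6·5.793·sin(180°/6) = 34.76 mm); the cylinder at (14.5, 4) is not intersected at this z (z outside [16, 30.5]); Taking the union: the regions partially overlap (shared area 22.26 mm²), so the edge portions inside another operand are dropped and the merged outline is re-measured after clipping — boundary = 76.51 mm. So its perimeter = 76.51 mm. Layer 46 is larger (76.51 vs 72.48 mm).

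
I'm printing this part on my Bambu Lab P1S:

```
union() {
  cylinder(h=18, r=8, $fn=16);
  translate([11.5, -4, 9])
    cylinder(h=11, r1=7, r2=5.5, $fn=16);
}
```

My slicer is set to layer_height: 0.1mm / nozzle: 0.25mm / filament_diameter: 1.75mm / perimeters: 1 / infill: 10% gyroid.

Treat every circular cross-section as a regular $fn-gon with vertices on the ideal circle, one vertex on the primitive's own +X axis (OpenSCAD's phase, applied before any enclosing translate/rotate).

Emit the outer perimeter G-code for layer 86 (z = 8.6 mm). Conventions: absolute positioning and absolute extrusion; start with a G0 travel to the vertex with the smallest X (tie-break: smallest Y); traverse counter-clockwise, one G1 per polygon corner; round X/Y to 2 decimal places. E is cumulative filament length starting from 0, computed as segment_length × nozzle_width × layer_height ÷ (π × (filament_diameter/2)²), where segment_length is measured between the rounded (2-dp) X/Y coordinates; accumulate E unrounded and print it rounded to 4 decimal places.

At z = 8.6 mm: the r=8 cylinder contributes a regular 16-gon of circumradius 8; the cone at (11.5, -4) is not intersected at this z (z outside [9, 20]); Taking the union: only the r=8 cylinder is present, so the union is just that shape — 1 connected region. The outline is a single polygon with 16 vertices. Extrusion per mm of travel: 0.25 × 0.1 / (π × 0.875²) = 0.010394. Accumulating E over each segment gives final E = 0.5191.

G0 X-8.00 Y0.00 Z8.60
G1 X-7.39 Y-3.06 E0.0324
G1 X-5.66 Y-5.66 E0.0649
G1 X-3.06 Y-7.39 E0.0973
G1 X0.00 Y-8.00 E0.1298
G1 X3.06 Y-7.39 E0.1622
G1 X5.66 Y-5.66 E0.1947
G1 X7.39 Y-3.06 E0.2271
G1 X8.00 Y0.00 E0.2596
G1 X7.39 Y3.06 E0.2920
G1 X5.66 Y5.66 E0.3245
G1 X3.06 Y7.39 E0.3569
G1 X0.00 Y8.00 E0.3893
G1 X-3.06 Y7.39 E0.4218
G1 X-5.66 Y5.66 E0.4542
G1 X-7.39 Y3.06 E0.4867
G1 X-8.00 Y0.00 E0.5191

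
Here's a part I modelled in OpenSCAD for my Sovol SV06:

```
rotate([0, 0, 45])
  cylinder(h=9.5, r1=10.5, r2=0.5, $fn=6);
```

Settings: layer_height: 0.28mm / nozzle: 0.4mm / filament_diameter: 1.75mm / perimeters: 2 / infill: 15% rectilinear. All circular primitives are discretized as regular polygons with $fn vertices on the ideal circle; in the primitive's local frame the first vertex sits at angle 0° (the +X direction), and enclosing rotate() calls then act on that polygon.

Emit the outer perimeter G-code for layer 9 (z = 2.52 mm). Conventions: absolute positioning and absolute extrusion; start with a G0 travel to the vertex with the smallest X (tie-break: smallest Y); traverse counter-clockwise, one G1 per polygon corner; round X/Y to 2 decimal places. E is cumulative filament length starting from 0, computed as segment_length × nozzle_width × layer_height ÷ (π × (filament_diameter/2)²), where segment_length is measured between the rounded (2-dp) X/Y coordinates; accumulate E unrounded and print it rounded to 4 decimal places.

At z = 2.52 mm: the cone (r1=10.5→r2=0.5) has section circumradius 7.847 here — a regular 6-gon; (whole slice rotated 45° about Z — lengths, areas and connectivity unchanged). The outline is a single polygon with 6 vertices. Extrusion per mm of travel: 0.4 × 0.28 / (π × 0.875²) = 0.046564. Accumulating E over each segment gives final E = 2.1925.

G0 X-7.58 Y2.03 Z2.52
G1 X-5.55 Y-5.55 E0.3654
G1 X2.03 Y-7.58 E0.7308
G1 X7.58 Y-2.03 E1.0963
G1 X5.55 Y5.55 E1.4617
G1 X-2.03 Y7.58 E1.8271
G1 X-7.58 Y2.03 E2.1925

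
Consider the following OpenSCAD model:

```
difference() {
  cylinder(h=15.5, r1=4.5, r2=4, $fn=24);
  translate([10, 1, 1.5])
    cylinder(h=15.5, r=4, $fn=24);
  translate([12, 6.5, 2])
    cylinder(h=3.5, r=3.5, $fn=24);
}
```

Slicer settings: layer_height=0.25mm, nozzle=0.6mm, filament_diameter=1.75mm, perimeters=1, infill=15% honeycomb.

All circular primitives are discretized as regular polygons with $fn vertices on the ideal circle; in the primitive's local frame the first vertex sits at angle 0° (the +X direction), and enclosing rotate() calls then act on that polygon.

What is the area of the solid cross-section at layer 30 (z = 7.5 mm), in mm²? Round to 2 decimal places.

At z = 7.5 mm: the cone: at t=0.484 of its height the radius interpolates to r₁+(r₂−r₁)t = 4.258, giving a regular 24-gon of that circumradius (area = (24/2)·4.258²·sin(360°/24) = 56.31 mm²); the cylinder at (10, 1): section is a regular 24-gon, circumradius r=4 (area = (24/2)·4.000²·sin(360°/24) = 49.69 mm²); the cylinder at (12, 6.5) is not intersected at this z (z outside [2, 5.5]); Taking the first minus the rest: starting from the cone (56.31 mm²), the r=4 cylinder at (10, 1) misses the remaining region (no effect) — area = 56.31 mm². Overall, the cross-section is a single solid region. Net area = 56.31 mm².

56.31 mm²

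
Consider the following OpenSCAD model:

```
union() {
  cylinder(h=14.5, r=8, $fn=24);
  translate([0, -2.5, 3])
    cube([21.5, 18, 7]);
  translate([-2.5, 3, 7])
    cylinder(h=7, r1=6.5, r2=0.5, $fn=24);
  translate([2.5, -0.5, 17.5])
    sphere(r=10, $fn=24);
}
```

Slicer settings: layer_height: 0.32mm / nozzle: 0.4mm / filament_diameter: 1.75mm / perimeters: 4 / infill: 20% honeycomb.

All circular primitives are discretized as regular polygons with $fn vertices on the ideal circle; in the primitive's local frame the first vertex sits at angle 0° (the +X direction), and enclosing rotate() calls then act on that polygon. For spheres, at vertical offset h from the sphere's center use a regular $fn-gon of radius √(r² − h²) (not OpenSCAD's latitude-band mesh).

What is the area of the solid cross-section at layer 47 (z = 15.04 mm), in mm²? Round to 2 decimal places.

At z = 15.04 mm: the cylinder is not intersected at this z (z outside [0, 14.5]); the cube at (0, -2.5) is not intersected at this z (z outside [3, 10]); the cone at (-2.5, 3) does not reach this height (z outside [7, 14]); the r=10 sphere at (2.5, -0.5) slices to a regular 24-gon of circumradius 9.693 (√(r²−h²) with h=2.46 from center) (area = (24/2)·9.693²·sin(360°/24) = 291.79 mm²); Merging all regions: only the r=10 sphere at (2.5, -0.5) is present, so the union is just that shape — area = 291.79 mm². Overall, the cross-section is a single solid region. Net area = 291.79 mm².

291.79 mm²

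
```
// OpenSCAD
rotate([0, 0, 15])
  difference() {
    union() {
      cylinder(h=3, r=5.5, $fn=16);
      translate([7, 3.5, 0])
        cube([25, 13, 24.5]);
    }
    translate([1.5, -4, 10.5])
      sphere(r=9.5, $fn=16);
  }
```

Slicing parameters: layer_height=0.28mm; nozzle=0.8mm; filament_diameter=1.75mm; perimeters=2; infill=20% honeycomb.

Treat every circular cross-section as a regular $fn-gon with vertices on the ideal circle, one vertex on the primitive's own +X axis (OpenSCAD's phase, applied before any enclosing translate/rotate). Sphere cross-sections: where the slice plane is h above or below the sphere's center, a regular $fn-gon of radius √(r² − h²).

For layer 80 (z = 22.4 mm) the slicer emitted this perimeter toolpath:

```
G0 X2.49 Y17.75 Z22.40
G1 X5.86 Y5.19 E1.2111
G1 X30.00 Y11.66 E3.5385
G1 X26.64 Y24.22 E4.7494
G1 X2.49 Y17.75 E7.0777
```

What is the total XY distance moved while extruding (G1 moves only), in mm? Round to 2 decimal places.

76.00 mm

Sum the Euclidean lengths of each G1 segment: total = 76.00 mm.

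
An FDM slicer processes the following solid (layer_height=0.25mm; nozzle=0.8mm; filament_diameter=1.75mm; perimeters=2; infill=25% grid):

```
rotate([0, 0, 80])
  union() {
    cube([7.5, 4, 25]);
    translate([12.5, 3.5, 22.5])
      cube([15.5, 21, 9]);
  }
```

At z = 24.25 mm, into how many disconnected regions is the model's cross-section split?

At z = 24.25 mm: the 7.5×4 cube contributes its full rectangle; the cube at (12.5, 3.5) (footprint 15.5×21) is included at this height; Combining (union): the 2 present regions are separate (no shared area or edge), so areas and boundary lengths simply add and each stays a separate island — 2 connected regions; (rotated 80° about Z; rotation is an isometry so areas/perimeters/island counts are preserved). The result has 2 disconnected regions.

2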